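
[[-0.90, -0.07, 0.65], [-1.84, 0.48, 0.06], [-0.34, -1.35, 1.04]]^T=[[-0.9, -1.84, -0.34], [-0.07, 0.48, -1.35], [0.65, 0.06, 1.04]]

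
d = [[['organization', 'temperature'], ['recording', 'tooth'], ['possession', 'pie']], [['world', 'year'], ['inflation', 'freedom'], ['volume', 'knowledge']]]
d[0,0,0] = 'organization'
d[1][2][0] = 'volume'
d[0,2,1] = 'pie'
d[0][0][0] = 'organization'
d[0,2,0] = 'possession'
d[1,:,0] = ['world', 'inflation', 'volume']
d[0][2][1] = 'pie'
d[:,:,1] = [['temperature', 'tooth', 'pie'], ['year', 'freedom', 'knowledge']]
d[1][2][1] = 'knowledge'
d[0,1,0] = 'recording'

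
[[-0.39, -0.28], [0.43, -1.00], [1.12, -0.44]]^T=[[-0.39, 0.43, 1.12], [-0.28, -1.0, -0.44]]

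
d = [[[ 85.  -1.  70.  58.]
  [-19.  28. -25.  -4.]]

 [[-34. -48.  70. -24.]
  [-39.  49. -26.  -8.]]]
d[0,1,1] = 28.0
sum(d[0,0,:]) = 212.0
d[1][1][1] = 49.0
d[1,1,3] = -8.0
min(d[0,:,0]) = -19.0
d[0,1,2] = -25.0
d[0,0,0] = 85.0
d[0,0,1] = -1.0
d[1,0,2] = 70.0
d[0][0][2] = 70.0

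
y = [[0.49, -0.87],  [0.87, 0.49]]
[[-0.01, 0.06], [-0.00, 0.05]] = y@[[-0.01, 0.07], [0.01, -0.03]]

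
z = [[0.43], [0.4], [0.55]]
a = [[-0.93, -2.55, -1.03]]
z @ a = [[-0.4, -1.10, -0.44], [-0.37, -1.02, -0.41], [-0.51, -1.40, -0.57]]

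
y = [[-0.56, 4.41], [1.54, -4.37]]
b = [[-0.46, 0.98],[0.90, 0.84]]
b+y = [[-1.02, 5.39], [2.44, -3.53]]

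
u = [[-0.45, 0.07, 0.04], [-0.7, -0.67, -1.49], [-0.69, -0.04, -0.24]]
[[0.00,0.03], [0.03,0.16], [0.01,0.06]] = u@[[-0.01,-0.06], [0.01,0.05], [-0.02,-0.1]]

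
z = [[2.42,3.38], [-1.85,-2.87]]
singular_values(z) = [5.38, 0.13]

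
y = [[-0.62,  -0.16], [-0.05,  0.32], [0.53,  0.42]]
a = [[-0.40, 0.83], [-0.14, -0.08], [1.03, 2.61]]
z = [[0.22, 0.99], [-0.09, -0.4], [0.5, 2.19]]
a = y + z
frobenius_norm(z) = 2.50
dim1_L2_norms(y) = [0.64, 0.32, 0.68]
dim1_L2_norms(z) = [1.01, 0.41, 2.25]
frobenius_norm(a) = 2.96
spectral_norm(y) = 0.92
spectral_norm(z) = 2.50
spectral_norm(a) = 2.88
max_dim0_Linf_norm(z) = 2.19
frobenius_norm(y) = 0.99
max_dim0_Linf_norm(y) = 0.62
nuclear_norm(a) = 3.55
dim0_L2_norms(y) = [0.82, 0.55]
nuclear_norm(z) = 2.50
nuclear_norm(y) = 1.28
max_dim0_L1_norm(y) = 1.2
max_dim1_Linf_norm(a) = 2.61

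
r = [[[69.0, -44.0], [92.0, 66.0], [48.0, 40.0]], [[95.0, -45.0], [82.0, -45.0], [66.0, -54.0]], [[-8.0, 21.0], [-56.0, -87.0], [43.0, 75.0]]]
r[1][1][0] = 82.0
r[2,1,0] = -56.0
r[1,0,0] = 95.0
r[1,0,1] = -45.0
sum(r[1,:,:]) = 99.0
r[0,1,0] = 92.0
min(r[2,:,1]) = -87.0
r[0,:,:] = [[69.0, -44.0], [92.0, 66.0], [48.0, 40.0]]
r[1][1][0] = 82.0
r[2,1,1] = -87.0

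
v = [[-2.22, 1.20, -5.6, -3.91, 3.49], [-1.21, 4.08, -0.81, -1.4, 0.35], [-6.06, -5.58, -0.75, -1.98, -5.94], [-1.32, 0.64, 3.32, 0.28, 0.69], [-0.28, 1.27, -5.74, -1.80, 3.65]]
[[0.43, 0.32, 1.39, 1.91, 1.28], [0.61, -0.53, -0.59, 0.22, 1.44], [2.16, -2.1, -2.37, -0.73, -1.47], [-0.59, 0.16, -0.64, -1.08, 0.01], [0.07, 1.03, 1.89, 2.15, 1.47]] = v@[[-0.09, -0.06, 0.20, 0.05, -0.22], [0.09, -0.07, -0.14, 0.01, 0.33], [-0.16, -0.07, -0.16, -0.33, -0.19], [-0.08, 0.36, 0.02, 0.04, 0.26], [-0.31, 0.37, 0.34, 0.09, 0.1]]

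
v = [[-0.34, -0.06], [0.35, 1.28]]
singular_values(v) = [1.34, 0.31]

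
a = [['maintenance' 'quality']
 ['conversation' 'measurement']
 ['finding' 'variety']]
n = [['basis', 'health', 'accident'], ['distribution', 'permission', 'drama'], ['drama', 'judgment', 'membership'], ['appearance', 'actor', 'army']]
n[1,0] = 'distribution'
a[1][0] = 'conversation'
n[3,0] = 'appearance'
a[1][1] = 'measurement'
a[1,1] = 'measurement'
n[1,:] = ['distribution', 'permission', 'drama']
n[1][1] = 'permission'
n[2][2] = 'membership'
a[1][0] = 'conversation'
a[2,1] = 'variety'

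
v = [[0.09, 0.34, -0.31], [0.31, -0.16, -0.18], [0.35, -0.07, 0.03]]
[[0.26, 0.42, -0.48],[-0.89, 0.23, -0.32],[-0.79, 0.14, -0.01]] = v @ [[-1.98, 0.56, -0.16], [1.49, 0.46, 0.01], [0.23, -0.7, 1.51]]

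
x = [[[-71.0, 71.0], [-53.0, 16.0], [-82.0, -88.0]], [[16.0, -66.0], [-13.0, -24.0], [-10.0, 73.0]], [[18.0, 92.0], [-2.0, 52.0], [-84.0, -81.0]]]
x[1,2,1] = 73.0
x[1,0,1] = -66.0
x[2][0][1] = 92.0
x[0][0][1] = 71.0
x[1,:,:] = [[16.0, -66.0], [-13.0, -24.0], [-10.0, 73.0]]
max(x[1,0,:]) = 16.0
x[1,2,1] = 73.0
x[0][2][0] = -82.0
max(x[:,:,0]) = 18.0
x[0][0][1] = 71.0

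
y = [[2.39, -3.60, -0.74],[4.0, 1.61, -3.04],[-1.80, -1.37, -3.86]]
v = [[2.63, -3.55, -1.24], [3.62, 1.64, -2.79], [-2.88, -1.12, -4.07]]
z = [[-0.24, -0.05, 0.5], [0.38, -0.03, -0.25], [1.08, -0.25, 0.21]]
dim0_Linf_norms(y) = [4.0, 3.6, 3.86]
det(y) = -98.18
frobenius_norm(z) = 1.34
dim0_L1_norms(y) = [8.19, 6.58, 7.64]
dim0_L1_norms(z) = [1.7, 0.33, 0.96]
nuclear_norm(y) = 14.01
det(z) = 0.00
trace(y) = 0.14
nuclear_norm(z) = 1.80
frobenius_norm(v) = 8.41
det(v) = -107.43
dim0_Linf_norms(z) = [1.08, 0.25, 0.5]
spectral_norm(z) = 1.19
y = v + z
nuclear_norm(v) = 14.42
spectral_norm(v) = 5.44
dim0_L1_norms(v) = [9.13, 6.31, 8.1]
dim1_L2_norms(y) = [4.38, 5.28, 4.47]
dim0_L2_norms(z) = [1.17, 0.26, 0.6]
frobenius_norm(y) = 8.19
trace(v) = 0.20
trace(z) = -0.06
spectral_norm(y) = 5.66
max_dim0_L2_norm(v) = 5.32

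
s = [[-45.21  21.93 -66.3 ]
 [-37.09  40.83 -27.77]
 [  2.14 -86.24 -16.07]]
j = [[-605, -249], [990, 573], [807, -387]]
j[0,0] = -605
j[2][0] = 807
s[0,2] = -66.3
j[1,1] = 573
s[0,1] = 21.93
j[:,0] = [-605, 990, 807]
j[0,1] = -249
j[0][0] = -605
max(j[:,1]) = 573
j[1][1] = 573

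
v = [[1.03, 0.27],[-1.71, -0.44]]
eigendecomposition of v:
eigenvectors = [[0.51,  -0.26], [-0.86,  0.97]]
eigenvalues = [0.58, 0.01]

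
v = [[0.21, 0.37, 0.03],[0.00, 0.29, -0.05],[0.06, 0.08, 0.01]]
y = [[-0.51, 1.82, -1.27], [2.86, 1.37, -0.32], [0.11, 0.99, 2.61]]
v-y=[[0.72, -1.45, 1.30], [-2.86, -1.08, 0.27], [-0.05, -0.91, -2.6]]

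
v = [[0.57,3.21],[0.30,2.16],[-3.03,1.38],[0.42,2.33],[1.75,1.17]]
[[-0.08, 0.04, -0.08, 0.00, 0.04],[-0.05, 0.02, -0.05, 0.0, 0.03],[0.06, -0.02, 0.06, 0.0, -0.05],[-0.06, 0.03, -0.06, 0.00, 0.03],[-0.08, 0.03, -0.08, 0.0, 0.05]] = v@ [[-0.03, 0.01, -0.03, -0.00, 0.02], [-0.02, 0.01, -0.02, -0.0, 0.01]]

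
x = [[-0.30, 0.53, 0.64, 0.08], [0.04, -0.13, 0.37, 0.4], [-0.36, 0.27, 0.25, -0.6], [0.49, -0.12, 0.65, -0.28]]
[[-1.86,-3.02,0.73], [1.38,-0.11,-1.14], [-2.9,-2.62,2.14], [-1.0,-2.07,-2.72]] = x @[[-0.02, 0.47, -4.52], [-3.10, -1.98, 0.44], [-0.74, -3.09, -1.19], [3.14, 1.9, -1.16]]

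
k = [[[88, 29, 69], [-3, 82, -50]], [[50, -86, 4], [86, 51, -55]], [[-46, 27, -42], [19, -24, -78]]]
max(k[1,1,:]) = 86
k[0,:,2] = [69, -50]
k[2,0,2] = -42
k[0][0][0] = 88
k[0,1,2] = -50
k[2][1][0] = 19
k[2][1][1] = -24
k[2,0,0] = -46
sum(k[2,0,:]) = -61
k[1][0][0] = 50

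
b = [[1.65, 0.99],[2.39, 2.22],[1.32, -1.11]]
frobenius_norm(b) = 4.16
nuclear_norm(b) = 5.51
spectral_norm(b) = 3.79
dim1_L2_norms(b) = [1.92, 3.26, 1.72]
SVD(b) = [[-0.51,0.12], [-0.86,-0.19], [-0.1,0.97]] @ diag([3.786757289192389, 1.7257083278318812]) @ [[-0.8, -0.61], [0.61, -0.80]]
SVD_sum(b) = [[1.52, 1.16], [2.58, 1.96], [0.3, 0.23]] + [[0.13, -0.17],[-0.19, 0.26],[1.02, -1.34]]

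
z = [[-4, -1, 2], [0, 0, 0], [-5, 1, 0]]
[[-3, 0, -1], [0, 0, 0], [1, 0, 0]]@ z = [[17, 2, -6], [0, 0, 0], [-4, -1, 2]]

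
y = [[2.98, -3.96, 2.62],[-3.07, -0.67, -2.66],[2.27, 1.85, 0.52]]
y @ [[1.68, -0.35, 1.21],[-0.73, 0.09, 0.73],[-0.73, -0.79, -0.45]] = [[5.98, -3.47, -0.46], [-2.73, 3.12, -3.01], [2.08, -1.04, 3.86]]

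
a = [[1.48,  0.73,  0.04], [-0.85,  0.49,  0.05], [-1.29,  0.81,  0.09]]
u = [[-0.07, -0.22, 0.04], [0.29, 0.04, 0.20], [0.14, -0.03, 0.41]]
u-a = [[-1.55, -0.95, 0.00], [1.14, -0.45, 0.15], [1.43, -0.84, 0.32]]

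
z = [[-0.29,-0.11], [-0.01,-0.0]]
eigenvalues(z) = [-0.29, 0.0]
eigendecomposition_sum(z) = [[-0.29, -0.11], [-0.01, -0.0]] + [[0.0, -0.0],[-0.00, 0.0]]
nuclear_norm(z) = 0.31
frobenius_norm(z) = 0.31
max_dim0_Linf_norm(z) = 0.29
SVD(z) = [[-1.00, -0.03], [-0.03, 1.00]] @ diag([0.3103021647665317, 0.003544931762972486]) @ [[0.94,0.35], [-0.35,0.94]]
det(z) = -0.00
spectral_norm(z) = 0.31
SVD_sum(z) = [[-0.29,-0.11],[-0.01,-0.0]] + [[0.0, -0.0], [-0.00, 0.00]]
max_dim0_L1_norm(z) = 0.3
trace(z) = -0.29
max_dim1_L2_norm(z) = 0.31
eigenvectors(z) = [[-1.00, 0.35], [-0.03, -0.94]]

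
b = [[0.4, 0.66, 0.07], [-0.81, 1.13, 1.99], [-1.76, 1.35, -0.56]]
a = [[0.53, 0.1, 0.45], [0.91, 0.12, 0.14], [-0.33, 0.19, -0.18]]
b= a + [[-0.13,0.56,-0.38],[-1.72,1.01,1.85],[-1.43,1.16,-0.38]]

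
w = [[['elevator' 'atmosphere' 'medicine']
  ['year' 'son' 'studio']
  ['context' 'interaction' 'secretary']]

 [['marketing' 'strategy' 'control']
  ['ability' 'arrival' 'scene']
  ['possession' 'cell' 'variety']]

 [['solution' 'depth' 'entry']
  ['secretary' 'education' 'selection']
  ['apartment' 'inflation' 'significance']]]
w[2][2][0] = 'apartment'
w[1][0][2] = 'control'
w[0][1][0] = 'year'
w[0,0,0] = 'elevator'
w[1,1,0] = 'ability'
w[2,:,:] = [['solution', 'depth', 'entry'], ['secretary', 'education', 'selection'], ['apartment', 'inflation', 'significance']]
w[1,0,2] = 'control'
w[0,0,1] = 'atmosphere'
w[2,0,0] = 'solution'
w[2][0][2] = 'entry'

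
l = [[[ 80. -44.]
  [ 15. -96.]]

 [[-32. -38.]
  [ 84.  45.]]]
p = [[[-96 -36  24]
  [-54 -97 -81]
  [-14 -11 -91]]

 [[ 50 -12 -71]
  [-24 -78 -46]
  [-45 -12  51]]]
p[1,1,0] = -24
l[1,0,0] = -32.0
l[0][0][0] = 80.0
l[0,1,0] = 15.0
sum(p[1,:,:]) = -187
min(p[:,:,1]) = -97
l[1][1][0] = 84.0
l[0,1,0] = 15.0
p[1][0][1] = -12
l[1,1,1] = 45.0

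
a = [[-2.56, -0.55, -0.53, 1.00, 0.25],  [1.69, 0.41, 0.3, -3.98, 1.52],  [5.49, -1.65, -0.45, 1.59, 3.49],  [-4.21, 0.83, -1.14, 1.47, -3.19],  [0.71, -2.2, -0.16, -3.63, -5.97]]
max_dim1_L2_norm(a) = 7.36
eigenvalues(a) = [(-6.83+0j), (1.59+3.31j), (1.59-3.31j), (-1.72+1.11j), (-1.72-1.11j)]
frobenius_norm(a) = 12.79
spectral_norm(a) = 9.51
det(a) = -387.27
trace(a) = -7.10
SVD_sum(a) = [[-0.97, 0.07, -0.08, -0.14, -1.05], [1.24, -0.09, 0.10, 0.18, 1.35], [4.34, -0.3, 0.35, 0.64, 4.71], [-3.44, 0.24, -0.28, -0.51, -3.73], [-2.79, 0.19, -0.23, -0.41, -3.03]] + [[-1.06, 0.52, -0.12, 1.43, 0.82], [1.55, -0.77, 0.18, -2.09, -1.21], [0.38, -0.19, 0.04, -0.51, -0.3], [-1.16, 0.57, -0.13, 1.56, 0.90], [3.08, -1.52, 0.36, -4.14, -2.39]] + [[-0.0, 0.0, 0.0, -0.0, 0.0], [-1.05, 1.36, 0.52, -1.97, 1.28], [0.83, -1.07, -0.41, 1.55, -1.01], [0.24, -0.32, -0.12, 0.46, -0.30], [0.52, -0.67, -0.26, 0.97, -0.63]] + [[-0.52, -1.12, -0.41, -0.29, 0.48], [-0.11, -0.23, -0.08, -0.06, 0.1], [-0.10, -0.21, -0.08, -0.05, 0.09], [0.06, 0.12, 0.04, 0.03, -0.05], [-0.09, -0.19, -0.07, -0.05, 0.08]] + [[-0.01, -0.02, 0.08, 0.01, 0.0], [0.05, 0.14, -0.42, -0.05, -0.0], [0.05, 0.12, -0.36, -0.04, -0.0], [0.08, 0.21, -0.65, -0.07, -0.0], [-0.0, -0.01, 0.04, 0.00, 0.00]]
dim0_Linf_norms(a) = [5.49, 2.2, 1.14, 3.98, 5.97]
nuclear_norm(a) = 23.31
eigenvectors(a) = [[(-0.15+0j), (0.13+0.04j), (0.13-0.04j), (-0.18+0.29j), -0.18-0.29j], [-0.02+0.00j, (-0.62+0j), -0.62-0.00j, -0.06+0.16j, -0.06-0.16j], [(-0.41+0j), (0.34-0.43j), 0.34+0.43j, (0.89+0j), 0.89-0.00j], [(0.21+0j), (0.26+0.43j), (0.26-0.43j), -0.02+0.16j, -0.02-0.16j], [0.88+0.00j, (-0.02-0.19j), -0.02+0.19j, (-0.06-0.16j), (-0.06+0.16j)]]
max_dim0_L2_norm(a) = 7.77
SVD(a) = [[-0.15, -0.28, 0.0, 0.94, -0.09], [0.19, 0.41, 0.72, 0.2, 0.49], [0.68, 0.10, -0.57, 0.18, 0.42], [-0.54, -0.30, -0.17, -0.1, 0.76], [-0.44, 0.81, -0.36, 0.16, -0.04]] @ diag([9.510347744477544, 7.293890109179304, 4.094043920497613, 1.4945424244587386, 0.9124144742696481]) @ [[0.67, -0.05, 0.05, 0.10, 0.73], [0.52, -0.26, 0.06, -0.7, -0.41], [-0.35, 0.46, 0.18, -0.67, 0.43], [-0.37, -0.79, -0.29, -0.20, 0.34], [0.12, 0.31, -0.94, -0.10, -0.01]]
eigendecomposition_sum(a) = [[(0.12+0j), 0.31+0.00j, (0.13+0j), (0.61+0j), 1.13-0.00j],[0.01+0.00j, (0.04+0j), (0.02+0j), (0.07+0j), (0.14-0j)],[0.31+0.00j, (0.83+0j), (0.35+0j), (1.61+0j), (3.01-0j)],[(-0.16-0j), (-0.42-0j), (-0.18-0j), -0.82-0.00j, (-1.53+0j)],[-0.67-0.00j, -1.80-0.00j, (-0.76-0j), (-3.49-0j), -6.51+0.00j]] + [[-0.38+0.27j, 0.01-0.35j, -0.08+0.03j, 0.45-0.05j, (-0.21+0.07j)], [1.28-1.66j, (0.43+1.52j), 0.30-0.25j, -1.86+0.81j, 0.81-0.56j], [0.43+1.78j, -1.28-0.53j, 0.34j, (0.46-1.71j), -0.06+0.86j], [-1.68-0.20j, (0.88-0.93j), -0.30-0.11j, 1.34+0.95j, (-0.73-0.33j)], [0.54+0.33j, -0.44+0.18j, (0.08+0.08j), (-0.3-0.53j), (0.19+0.22j)]] + [[-0.38-0.27j, 0.01+0.35j, -0.08-0.03j, (0.45+0.05j), (-0.21-0.07j)], [1.28+1.66j, (0.43-1.52j), (0.3+0.25j), -1.86-0.81j, 0.81+0.56j], [0.43-1.78j, -1.28+0.53j, 0.00-0.34j, 0.46+1.71j, (-0.06-0.86j)], [-1.68+0.20j, 0.88+0.93j, -0.30+0.11j, (1.34-0.95j), (-0.73+0.33j)], [(0.54-0.33j), (-0.44-0.18j), (0.08-0.08j), (-0.3+0.53j), (0.19-0.22j)]] + [[-0.95+0.36j, (-0.44-0.27j), (-0.25-0.34j), (-0.25-0.38j), -0.23-0.01j], [-0.45+0.28j, (-0.25-0.09j), (-0.16-0.15j), -0.17-0.17j, (-0.12+0.02j)], [2.16+1.59j, (0.04+1.35j), (-0.4+1.04j), (-0.47+1.1j), (0.3+0.53j)], [-0.34+0.36j, -0.25-0.03j, -0.18-0.10j, -0.19-0.11j, (-0.1+0.04j)], [(0.15-0.49j), (0.24-0.09j), (0.21+0.01j), 0.23+0.02j, (0.08-0.09j)]] + [[-0.95-0.36j, (-0.44+0.27j), (-0.25+0.34j), (-0.25+0.38j), (-0.23+0.01j)], [(-0.45-0.28j), (-0.25+0.09j), (-0.16+0.15j), -0.17+0.17j, (-0.12-0.02j)], [2.16-1.59j, (0.04-1.35j), (-0.4-1.04j), -0.47-1.10j, (0.3-0.53j)], [-0.34-0.36j, -0.25+0.03j, -0.18+0.10j, -0.19+0.11j, (-0.1-0.04j)], [(0.15+0.49j), (0.24+0.09j), 0.21-0.01j, (0.23-0.02j), 0.08+0.09j]]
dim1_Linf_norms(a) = [2.56, 3.98, 5.49, 4.21, 5.97]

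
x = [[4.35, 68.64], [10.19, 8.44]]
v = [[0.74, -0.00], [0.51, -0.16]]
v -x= [[-3.61, -68.64], [-9.68, -8.6]]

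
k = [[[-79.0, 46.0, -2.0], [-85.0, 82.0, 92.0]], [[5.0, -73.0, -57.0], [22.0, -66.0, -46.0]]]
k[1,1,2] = -46.0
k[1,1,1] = -66.0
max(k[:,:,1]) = 82.0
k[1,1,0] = 22.0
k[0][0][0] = -79.0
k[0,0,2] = -2.0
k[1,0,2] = -57.0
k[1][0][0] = 5.0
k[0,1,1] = 82.0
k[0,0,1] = 46.0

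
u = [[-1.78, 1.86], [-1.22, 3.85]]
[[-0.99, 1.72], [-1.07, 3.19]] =u@[[0.40, -0.15], [-0.15, 0.78]]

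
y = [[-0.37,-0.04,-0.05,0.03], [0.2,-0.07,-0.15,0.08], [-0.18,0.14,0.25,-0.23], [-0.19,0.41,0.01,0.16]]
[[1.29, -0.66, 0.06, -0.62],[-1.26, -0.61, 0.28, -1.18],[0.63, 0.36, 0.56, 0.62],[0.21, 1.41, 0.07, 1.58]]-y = [[1.66, -0.62, 0.11, -0.65], [-1.46, -0.54, 0.43, -1.26], [0.81, 0.22, 0.31, 0.85], [0.4, 1.0, 0.06, 1.42]]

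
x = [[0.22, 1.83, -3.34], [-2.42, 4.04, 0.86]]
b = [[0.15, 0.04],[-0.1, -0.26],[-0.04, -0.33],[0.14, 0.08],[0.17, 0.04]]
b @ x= [[-0.06, 0.44, -0.47], [0.61, -1.23, 0.11], [0.79, -1.41, -0.15], [-0.16, 0.58, -0.4], [-0.06, 0.47, -0.53]]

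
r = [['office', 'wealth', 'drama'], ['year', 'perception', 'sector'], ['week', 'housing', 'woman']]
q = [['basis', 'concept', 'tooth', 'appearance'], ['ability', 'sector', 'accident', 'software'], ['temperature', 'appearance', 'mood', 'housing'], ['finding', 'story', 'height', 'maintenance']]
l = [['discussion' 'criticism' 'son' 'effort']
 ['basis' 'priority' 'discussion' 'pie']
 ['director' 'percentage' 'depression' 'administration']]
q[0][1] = 'concept'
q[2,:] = ['temperature', 'appearance', 'mood', 'housing']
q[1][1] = 'sector'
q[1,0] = 'ability'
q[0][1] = 'concept'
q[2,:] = ['temperature', 'appearance', 'mood', 'housing']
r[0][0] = 'office'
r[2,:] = ['week', 'housing', 'woman']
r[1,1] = 'perception'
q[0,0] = 'basis'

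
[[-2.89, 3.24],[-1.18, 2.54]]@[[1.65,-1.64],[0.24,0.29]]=[[-3.99, 5.68], [-1.34, 2.67]]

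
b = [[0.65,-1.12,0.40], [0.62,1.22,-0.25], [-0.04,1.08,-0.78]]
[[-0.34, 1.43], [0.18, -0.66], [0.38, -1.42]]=b@[[-0.10, 0.55], [0.14, -0.63], [-0.29, 0.92]]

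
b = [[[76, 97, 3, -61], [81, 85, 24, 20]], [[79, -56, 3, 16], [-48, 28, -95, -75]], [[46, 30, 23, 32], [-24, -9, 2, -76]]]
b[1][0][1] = -56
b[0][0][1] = 97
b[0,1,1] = 85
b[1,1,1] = 28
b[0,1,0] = 81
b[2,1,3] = -76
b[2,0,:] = [46, 30, 23, 32]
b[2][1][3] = -76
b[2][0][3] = 32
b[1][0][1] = -56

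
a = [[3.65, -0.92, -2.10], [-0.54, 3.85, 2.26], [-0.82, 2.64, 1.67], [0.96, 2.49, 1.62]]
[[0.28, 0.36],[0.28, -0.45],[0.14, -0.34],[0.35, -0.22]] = a@ [[0.12, 0.06],[0.06, -0.09],[0.05, -0.03]]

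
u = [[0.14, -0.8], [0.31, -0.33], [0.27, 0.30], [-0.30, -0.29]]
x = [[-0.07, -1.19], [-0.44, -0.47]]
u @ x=[[0.34, 0.21],[0.12, -0.21],[-0.15, -0.46],[0.15, 0.49]]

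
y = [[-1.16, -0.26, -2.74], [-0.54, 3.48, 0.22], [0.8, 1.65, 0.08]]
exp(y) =[[0.76,  -10.18,  -2.23], [-3.48,  38.21,  4.79], [-1.02,  15.03,  2.14]]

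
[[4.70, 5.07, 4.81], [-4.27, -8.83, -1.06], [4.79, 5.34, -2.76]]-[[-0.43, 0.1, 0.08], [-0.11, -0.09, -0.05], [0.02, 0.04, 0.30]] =[[5.13,  4.97,  4.73], [-4.16,  -8.74,  -1.01], [4.77,  5.3,  -3.06]]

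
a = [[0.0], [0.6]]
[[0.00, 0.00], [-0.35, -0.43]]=a @ [[-0.59,-0.71]]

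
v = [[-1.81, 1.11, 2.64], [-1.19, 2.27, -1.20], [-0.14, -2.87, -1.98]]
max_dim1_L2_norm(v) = 3.49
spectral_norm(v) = 4.60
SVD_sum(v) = [[-0.90,2.19,1.77], [-0.4,0.98,0.79], [1.00,-2.42,-1.96]] + [[0.09, -0.78, 1.01], [-0.17, 1.47, -1.91], [0.01, -0.11, 0.14]] + [[-1.0,-0.3,-0.14], [-0.61,-0.18,-0.09], [-1.15,-0.34,-0.16]]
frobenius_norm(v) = 5.63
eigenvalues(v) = [(3.05+0j), (-2.28+1.39j), (-2.28-1.39j)]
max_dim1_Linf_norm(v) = 2.87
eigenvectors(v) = [[0.07+0.00j,(-0.87+0j),-0.87-0.00j], [(-0.87+0j),-0.13-0.14j,-0.13+0.14j], [(0.49+0j),(0.21-0.4j),(0.21+0.4j)]]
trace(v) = -1.52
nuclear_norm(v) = 9.07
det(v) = 21.80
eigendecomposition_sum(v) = [[(0.05+0j), (-0.2+0j), 0.07+0.00j], [(-0.58+0j), (2.49-0j), -0.90-0.00j], [0.33+0.00j, -1.42+0.00j, (0.51+0j)]] + [[-0.93+1.01j, 0.66+1.25j, (1.28+2.05j)], [-0.30-0.01j, -0.11+0.29j, (-0.15+0.51j)], [-0.24-0.67j, -0.73-0.00j, (-1.25+0.09j)]] + [[(-0.93-1.01j), (0.66-1.25j), 1.28-2.05j], [-0.30+0.01j, (-0.11-0.29j), -0.15-0.51j], [(-0.24+0.67j), (-0.73+0j), -1.25-0.09j]]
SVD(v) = [[0.64, 0.47, -0.61], [0.29, -0.88, -0.37], [-0.71, 0.06, -0.70]] @ diag([4.601084246178511, 2.7391688214977927, 1.7293576630941083]) @ [[-0.31,0.74,0.6], [0.07,-0.61,0.79], [0.95,0.28,0.13]]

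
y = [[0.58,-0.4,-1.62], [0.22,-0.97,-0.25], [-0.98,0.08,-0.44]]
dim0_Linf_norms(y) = [0.98, 0.97, 1.62]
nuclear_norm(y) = 3.76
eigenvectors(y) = [[-0.88,-0.66,-0.06],[-0.13,-0.12,0.95],[0.47,-0.74,-0.29]]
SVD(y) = [[-0.93,-0.11,0.34],[-0.35,0.35,-0.87],[-0.02,-0.93,-0.36]] @ diag([1.8632772251376701, 1.1145316857643908, 0.7867764000721229]) @ [[-0.32, 0.38, 0.86], [0.83, -0.33, 0.46], [0.46, 0.86, -0.21]]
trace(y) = -0.83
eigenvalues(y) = [1.38, -1.3, -0.91]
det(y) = 1.63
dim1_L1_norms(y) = [2.6, 1.44, 1.5]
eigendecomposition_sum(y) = [[0.97,-0.19,-0.83], [0.15,-0.03,-0.13], [-0.51,0.10,0.44]] + [[-0.38,-0.26,-0.79], [-0.07,-0.05,-0.14], [-0.42,-0.30,-0.88]] + [[-0.01, 0.06, -0.0], [0.14, -0.89, 0.02], [-0.04, 0.27, -0.0]]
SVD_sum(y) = [[0.56, -0.67, -1.51], [0.21, -0.25, -0.57], [0.01, -0.01, -0.03]] + [[-0.11, 0.04, -0.06], [0.32, -0.13, 0.18], [-0.86, 0.34, -0.47]] + [[0.12,0.23,-0.06],[-0.31,-0.59,0.15],[-0.13,-0.25,0.06]]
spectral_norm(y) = 1.86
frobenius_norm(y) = 2.31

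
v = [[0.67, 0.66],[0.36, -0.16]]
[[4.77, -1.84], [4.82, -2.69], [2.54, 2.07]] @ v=[[2.53,  3.44], [2.26,  3.61], [2.45,  1.35]]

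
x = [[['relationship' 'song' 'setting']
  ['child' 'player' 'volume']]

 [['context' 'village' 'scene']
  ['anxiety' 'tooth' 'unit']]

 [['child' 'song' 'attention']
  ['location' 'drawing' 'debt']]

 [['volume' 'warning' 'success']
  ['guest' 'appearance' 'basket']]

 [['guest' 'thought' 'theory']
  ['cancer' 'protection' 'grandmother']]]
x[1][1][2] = 'unit'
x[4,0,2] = 'theory'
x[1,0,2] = 'scene'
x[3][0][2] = 'success'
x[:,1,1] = ['player', 'tooth', 'drawing', 'appearance', 'protection']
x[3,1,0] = 'guest'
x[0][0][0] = 'relationship'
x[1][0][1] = 'village'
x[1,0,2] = 'scene'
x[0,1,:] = ['child', 'player', 'volume']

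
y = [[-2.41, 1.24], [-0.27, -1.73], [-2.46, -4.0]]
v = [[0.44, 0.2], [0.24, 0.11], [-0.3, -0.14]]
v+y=[[-1.97, 1.44], [-0.03, -1.62], [-2.76, -4.14]]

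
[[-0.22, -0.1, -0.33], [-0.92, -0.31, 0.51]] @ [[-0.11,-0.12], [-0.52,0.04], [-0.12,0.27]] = [[0.12, -0.07], [0.2, 0.24]]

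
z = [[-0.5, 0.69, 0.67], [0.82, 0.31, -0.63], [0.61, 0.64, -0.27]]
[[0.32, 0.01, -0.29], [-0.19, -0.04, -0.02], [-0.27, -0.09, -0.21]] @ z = [[-0.33, 0.04, 0.29], [0.05, -0.16, -0.10], [-0.07, -0.35, -0.07]]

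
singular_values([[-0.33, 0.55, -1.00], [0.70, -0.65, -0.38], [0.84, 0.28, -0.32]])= [1.24, 1.21, 0.6]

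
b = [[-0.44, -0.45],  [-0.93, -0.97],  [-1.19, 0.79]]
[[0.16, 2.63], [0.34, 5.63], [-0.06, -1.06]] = b @ [[-0.11, -1.81], [-0.24, -4.07]]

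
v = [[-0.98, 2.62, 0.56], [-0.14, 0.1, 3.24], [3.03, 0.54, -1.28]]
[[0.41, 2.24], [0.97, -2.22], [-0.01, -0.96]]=v @ [[0.1, -0.76], [0.13, 0.73], [0.3, -0.74]]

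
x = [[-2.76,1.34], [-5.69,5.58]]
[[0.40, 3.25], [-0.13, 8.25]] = x@[[-0.31, -0.91], [-0.34, 0.55]]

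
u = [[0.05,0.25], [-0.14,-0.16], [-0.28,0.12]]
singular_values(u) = [0.32, 0.32]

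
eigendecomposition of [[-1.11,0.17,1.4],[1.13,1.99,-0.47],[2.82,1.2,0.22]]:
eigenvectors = [[0.72, -0.38, 0.46], [-0.25, -0.40, -0.21], [-0.65, -0.83, 0.86]]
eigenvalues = [-2.43, 2.1, 1.44]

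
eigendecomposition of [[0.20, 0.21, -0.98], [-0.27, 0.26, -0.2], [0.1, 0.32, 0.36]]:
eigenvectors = [[0.81+0.00j, (0.81-0j), -0.79+0.00j],[(0.23+0.41j), (0.23-0.41j), (0.47+0j)],[(0.1-0.34j), (0.1+0.34j), (0.38+0j)]]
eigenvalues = [(0.14+0.52j), (0.14-0.52j), (0.55+0j)]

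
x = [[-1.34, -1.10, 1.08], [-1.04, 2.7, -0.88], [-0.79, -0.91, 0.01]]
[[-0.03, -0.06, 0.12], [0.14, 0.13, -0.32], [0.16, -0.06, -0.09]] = x @ [[-0.12, 0.01, 0.11], [-0.08, 0.06, 0.01], [-0.26, 0.02, 0.26]]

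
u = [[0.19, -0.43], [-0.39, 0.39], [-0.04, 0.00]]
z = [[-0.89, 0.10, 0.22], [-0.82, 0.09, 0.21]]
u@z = [[0.18,-0.02,-0.05], [0.03,-0.00,-0.0], [0.04,-0.00,-0.01]]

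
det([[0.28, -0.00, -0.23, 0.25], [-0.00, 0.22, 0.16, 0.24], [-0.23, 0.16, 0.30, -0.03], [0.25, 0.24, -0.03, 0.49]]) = -0.000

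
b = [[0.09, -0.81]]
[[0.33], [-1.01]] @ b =[[0.03, -0.27], [-0.09, 0.82]]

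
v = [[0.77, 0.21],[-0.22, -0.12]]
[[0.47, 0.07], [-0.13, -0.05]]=v @ [[0.62, -0.03], [-0.03, 0.46]]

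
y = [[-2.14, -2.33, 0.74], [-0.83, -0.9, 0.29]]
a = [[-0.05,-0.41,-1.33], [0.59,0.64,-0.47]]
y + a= [[-2.19, -2.74, -0.59],[-0.24, -0.26, -0.18]]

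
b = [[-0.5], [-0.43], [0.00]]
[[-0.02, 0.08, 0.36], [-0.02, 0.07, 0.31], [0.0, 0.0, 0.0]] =b @ [[0.04, -0.17, -0.72]]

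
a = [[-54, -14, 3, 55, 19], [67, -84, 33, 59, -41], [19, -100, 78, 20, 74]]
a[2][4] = 74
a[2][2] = 78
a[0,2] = 3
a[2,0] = 19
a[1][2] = 33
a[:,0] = [-54, 67, 19]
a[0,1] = -14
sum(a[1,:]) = 34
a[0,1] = -14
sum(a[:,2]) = 114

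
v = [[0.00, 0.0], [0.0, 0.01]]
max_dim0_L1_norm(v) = 0.01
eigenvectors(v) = [[1.0, 0.00],[0.0, 1.00]]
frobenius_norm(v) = 0.01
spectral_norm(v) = 0.01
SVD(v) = [[0.0, 1.0], [1.0, 0.0]] @ diag([0.01, 0.0]) @ [[0.00, 1.00], [1.0, 0.00]]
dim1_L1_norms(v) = [0.0, 0.01]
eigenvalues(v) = [0.0, 0.01]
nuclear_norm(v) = 0.01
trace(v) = 0.01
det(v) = 0.00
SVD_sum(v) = [[0.0, 0.0], [0.00, 0.01]] + [[0.0,0.00], [0.0,0.0]]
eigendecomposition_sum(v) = [[0.0,0.00], [0.00,0.00]] + [[0.00,0.00], [0.00,0.01]]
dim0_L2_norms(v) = [0.0, 0.01]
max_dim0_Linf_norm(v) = 0.01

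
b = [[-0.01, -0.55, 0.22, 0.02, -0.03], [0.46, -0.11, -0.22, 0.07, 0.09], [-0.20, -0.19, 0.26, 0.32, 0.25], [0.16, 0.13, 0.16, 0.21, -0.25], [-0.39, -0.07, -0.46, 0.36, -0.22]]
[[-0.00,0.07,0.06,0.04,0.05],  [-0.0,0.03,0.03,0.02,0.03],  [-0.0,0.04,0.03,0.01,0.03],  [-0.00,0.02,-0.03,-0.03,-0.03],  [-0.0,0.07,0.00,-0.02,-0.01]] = b@[[-0.00, 0.02, 0.01, 0.01, 0.02], [-0.0, -0.13, -0.12, -0.08, -0.11], [-0.00, -0.02, -0.02, -0.01, -0.02], [-0.01, 0.13, 0.0, -0.04, 0.0], [0.0, -0.05, 0.06, 0.06, 0.08]]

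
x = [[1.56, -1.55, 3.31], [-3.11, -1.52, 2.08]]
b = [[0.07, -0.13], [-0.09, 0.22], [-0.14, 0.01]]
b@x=[[0.51,0.09,-0.04], [-0.82,-0.19,0.16], [-0.25,0.20,-0.44]]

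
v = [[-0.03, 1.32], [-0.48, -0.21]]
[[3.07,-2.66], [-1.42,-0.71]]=v @ [[1.92, 2.33],[2.37, -1.96]]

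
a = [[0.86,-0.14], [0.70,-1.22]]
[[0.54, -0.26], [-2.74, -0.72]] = a @ [[1.10, -0.23], [2.88, 0.46]]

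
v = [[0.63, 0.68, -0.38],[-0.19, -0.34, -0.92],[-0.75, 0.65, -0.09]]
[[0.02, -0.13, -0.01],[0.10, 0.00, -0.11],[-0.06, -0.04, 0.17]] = v @ [[0.04, -0.05, -0.11], [-0.06, -0.12, 0.14], [-0.10, 0.05, 0.09]]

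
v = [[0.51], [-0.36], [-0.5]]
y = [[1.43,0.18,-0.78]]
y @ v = [[1.05]]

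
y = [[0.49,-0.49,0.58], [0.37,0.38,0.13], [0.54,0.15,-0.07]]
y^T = [[0.49,0.37,0.54], [-0.49,0.38,0.15], [0.58,0.13,-0.07]]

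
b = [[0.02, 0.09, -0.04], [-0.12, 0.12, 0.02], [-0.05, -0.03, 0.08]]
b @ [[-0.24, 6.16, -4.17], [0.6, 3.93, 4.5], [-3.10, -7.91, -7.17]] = [[0.17,0.79,0.61], [0.04,-0.43,0.9], [-0.25,-1.06,-0.5]]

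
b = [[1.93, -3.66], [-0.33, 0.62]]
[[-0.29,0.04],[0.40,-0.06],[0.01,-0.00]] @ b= [[-0.57,1.09], [0.79,-1.5], [0.02,-0.04]]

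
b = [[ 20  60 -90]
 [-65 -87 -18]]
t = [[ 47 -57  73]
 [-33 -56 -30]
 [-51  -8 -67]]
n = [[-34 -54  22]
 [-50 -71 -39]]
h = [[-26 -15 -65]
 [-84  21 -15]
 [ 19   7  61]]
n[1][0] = -50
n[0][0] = -34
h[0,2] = -65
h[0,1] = -15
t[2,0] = -51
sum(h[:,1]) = 13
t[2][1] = -8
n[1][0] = -50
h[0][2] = -65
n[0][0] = -34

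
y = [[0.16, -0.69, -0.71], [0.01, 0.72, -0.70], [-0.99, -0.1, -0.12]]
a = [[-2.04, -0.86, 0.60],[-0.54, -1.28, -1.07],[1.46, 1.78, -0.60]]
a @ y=[[-0.93, 0.73, 1.98], [0.96, -0.44, 1.41], [0.85, 0.33, -2.21]]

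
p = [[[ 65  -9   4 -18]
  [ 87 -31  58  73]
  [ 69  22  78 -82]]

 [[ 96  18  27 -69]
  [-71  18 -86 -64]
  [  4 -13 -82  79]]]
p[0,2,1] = 22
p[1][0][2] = 27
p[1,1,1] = 18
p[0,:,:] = [[65, -9, 4, -18], [87, -31, 58, 73], [69, 22, 78, -82]]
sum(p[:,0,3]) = -87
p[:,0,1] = [-9, 18]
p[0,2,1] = 22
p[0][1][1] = -31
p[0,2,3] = -82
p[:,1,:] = [[87, -31, 58, 73], [-71, 18, -86, -64]]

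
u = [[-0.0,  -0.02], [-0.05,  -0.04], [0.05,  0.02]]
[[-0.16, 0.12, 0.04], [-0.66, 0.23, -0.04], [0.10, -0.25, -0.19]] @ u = [[-0.0, -0.00], [-0.01, 0.0], [0.00, 0.00]]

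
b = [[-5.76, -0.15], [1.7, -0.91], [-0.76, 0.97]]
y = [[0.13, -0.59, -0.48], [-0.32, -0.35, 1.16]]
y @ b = [[-1.39, 0.05], [0.37, 1.49]]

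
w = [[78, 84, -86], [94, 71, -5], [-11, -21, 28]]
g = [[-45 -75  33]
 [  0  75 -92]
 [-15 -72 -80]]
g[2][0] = -15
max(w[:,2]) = 28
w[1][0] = 94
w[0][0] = 78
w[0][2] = -86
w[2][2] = 28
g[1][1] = 75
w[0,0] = 78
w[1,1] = 71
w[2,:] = [-11, -21, 28]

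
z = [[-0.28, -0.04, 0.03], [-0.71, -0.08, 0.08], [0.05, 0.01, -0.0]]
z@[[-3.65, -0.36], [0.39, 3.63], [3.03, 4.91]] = [[1.1,0.10], [2.8,0.36], [-0.18,0.02]]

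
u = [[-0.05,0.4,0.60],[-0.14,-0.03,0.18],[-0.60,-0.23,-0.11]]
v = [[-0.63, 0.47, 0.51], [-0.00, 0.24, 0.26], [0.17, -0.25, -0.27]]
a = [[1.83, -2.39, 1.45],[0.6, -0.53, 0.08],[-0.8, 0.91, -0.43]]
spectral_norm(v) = 1.05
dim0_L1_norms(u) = [0.79, 0.66, 0.89]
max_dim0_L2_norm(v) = 0.65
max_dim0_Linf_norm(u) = 0.6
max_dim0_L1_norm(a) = 3.83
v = a @ u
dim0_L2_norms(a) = [2.09, 2.61, 1.51]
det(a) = -0.00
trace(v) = -0.66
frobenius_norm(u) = 1.00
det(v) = -0.00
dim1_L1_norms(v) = [1.61, 0.5, 0.69]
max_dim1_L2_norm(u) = 0.72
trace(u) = -0.19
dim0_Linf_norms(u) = [0.6, 0.4, 0.6]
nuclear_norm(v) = 1.30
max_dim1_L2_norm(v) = 0.94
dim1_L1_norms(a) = [5.67, 1.21, 2.14]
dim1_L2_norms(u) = [0.72, 0.23, 0.65]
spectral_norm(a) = 3.65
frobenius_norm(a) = 3.67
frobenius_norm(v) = 1.08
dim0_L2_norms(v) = [0.65, 0.58, 0.63]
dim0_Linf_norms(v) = [0.63, 0.47, 0.51]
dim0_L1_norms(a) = [3.23, 3.83, 1.96]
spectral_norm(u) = 0.78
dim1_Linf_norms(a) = [2.39, 0.6, 0.91]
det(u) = -0.04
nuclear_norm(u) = 1.49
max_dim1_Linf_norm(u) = 0.6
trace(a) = 0.87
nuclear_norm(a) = 3.98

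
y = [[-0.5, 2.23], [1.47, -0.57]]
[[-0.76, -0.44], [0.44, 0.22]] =y@[[0.18, 0.08],[-0.3, -0.18]]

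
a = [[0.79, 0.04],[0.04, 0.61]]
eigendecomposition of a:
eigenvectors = [[0.98, -0.21], [0.21, 0.98]]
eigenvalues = [0.8, 0.6]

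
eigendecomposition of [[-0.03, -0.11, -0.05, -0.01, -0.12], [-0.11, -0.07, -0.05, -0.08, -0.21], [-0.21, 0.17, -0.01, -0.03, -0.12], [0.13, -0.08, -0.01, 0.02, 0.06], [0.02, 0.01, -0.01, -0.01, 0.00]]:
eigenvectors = [[(-0.29+0j), (0.67+0j), (0.67-0j), (-0.71+0j), (-0.35+0j)], [0.21+0.00j, (0.63-0.14j), (0.63+0.14j), (-0.58+0j), (-0.17+0j)], [(0.77+0j), (-0.09+0.12j), (-0.09-0.12j), (-0.13+0j), -0.63+0.00j], [-0.53+0.00j, (-0.19-0.12j), (-0.19+0.12j), 0.28+0.00j, (-0.4+0j)], [(-0.04+0j), -0.25-0.08j, (-0.25+0.08j), 0.26+0.00j, 0.54+0.00j]]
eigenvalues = [(0.14+0j), (-0.08+0.03j), (-0.08-0.03j), (-0.08+0j), 0j]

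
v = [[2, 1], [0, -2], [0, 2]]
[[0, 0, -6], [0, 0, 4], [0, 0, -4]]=v @ [[0, 0, -2], [0, 0, -2]]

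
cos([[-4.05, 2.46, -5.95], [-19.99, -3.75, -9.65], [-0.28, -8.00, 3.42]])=[[-79.19, 15.98, -13.11], [74.31, -40.70, 59.75], [83.79, -2.51, -12.12]]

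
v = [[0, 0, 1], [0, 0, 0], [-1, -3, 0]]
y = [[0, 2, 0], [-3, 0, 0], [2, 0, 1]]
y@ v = [[0, 0, 0], [0, 0, -3], [-1, -3, 2]]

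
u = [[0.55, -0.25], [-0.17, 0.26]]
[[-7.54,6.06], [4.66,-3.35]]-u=[[-8.09, 6.31], [4.83, -3.61]]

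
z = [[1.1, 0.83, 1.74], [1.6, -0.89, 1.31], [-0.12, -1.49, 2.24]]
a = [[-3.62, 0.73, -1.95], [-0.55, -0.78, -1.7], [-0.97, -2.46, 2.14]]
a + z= [[-2.52, 1.56, -0.21], [1.05, -1.67, -0.39], [-1.09, -3.95, 4.38]]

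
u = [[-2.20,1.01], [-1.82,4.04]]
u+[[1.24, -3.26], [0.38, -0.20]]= [[-0.96,-2.25],[-1.44,3.84]]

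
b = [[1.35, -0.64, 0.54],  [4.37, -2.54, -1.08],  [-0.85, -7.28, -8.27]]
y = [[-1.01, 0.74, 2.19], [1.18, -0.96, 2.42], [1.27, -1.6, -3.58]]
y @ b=[[0.01, -17.18, -19.46], [-4.66, -15.93, -18.34], [-2.23, 29.31, 32.02]]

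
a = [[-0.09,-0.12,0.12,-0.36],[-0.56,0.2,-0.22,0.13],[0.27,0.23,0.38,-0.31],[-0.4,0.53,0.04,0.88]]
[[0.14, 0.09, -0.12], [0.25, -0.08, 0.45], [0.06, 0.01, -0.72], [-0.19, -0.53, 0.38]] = a @ [[-0.29, 0.22, -0.68],  [0.43, -0.03, -0.63],  [-0.37, -0.49, -0.59],  [-0.59, -0.46, 0.53]]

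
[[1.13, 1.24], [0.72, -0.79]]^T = [[1.13,0.72], [1.24,-0.79]]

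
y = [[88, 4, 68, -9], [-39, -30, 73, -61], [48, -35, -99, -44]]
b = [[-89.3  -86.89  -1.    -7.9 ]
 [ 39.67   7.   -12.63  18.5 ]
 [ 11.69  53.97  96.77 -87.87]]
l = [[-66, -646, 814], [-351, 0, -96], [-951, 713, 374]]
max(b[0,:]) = -1.0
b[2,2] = 96.77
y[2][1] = -35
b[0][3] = -7.9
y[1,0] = -39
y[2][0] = 48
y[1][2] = 73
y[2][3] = -44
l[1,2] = -96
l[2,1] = 713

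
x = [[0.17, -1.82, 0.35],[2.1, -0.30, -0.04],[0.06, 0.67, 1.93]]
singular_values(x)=[2.28, 2.03, 1.68]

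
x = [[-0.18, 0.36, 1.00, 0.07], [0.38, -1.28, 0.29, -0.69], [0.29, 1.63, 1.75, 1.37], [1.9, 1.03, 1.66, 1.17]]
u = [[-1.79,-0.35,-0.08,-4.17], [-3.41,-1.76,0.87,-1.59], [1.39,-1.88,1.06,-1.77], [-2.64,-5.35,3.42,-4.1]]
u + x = [[-1.97,0.01,0.92,-4.1], [-3.03,-3.04,1.16,-2.28], [1.68,-0.25,2.81,-0.4], [-0.74,-4.32,5.08,-2.93]]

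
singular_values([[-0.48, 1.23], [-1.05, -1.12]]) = [1.73, 1.06]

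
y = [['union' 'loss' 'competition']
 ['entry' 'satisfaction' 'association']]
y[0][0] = 'union'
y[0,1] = 'loss'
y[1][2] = 'association'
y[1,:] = ['entry', 'satisfaction', 'association']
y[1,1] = 'satisfaction'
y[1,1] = 'satisfaction'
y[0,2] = 'competition'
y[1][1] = 'satisfaction'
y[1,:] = ['entry', 'satisfaction', 'association']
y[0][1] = 'loss'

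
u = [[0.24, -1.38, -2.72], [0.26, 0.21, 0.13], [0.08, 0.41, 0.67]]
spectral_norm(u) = 3.16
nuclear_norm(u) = 3.50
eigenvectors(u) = [[0.94+0.00j, (0.94-0j), 0.41+0.00j], [(0.1-0.25j), 0.10+0.25j, (-0.8+0j)], [-0.16-0.13j, -0.16+0.13j, (0.44+0j)]]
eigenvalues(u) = [(0.56+0.75j), (0.56-0.75j), 0j]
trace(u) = 1.12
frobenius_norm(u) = 3.18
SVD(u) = [[-0.97,-0.16,0.19], [0.06,-0.89,-0.44], [0.25,-0.42,0.87]] @ diag([3.1621524167141617, 0.33643029472999353, 0.002598125607665219]) @ [[-0.06, 0.46, 0.89], [-0.91, -0.40, 0.14], [0.42, -0.79, 0.44]]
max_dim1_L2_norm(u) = 3.06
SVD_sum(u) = [[0.19, -1.40, -2.71], [-0.01, 0.09, 0.17], [-0.05, 0.36, 0.69]] + [[0.05, 0.02, -0.01], [0.27, 0.12, -0.04], [0.13, 0.06, -0.02]] + [[0.00,-0.0,0.0], [-0.00,0.0,-0.00], [0.0,-0.00,0.0]]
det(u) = 0.00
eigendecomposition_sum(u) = [[(0.12+0.44j), (-0.69+0.65j), -1.36+0.76j], [0.13+0.01j, 0.10+0.25j, 0.07+0.45j], [0.04-0.09j, 0.21-0.01j, (0.33+0.06j)]] + [[0.12-0.44j, -0.69-0.65j, -1.36-0.76j], [0.13-0.01j, 0.10-0.25j, (0.07-0.45j)], [(0.04+0.09j), (0.21+0.01j), (0.33-0.06j)]] + [[0.00+0.00j, -0.00+0.00j, 0j], [(-0-0j), 0.00-0.00j, -0.00-0.00j], [0j, (-0+0j), 0.00+0.00j]]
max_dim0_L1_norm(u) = 3.52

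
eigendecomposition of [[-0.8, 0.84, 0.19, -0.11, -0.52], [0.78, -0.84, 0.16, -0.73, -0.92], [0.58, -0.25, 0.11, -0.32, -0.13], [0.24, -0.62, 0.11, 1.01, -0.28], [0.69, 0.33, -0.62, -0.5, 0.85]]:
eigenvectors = [[(0.56+0j), (-0.22+0.5j), -0.22-0.50j, (-0.53+0j), (-0.12+0j)],[-0.72+0.00j, (-0.3+0.45j), (-0.3-0.45j), (-0.51+0j), -0.04+0.00j],[-0.31+0.00j, 0.19+0.23j, (0.19-0.23j), (-0.64+0j), 0.10+0.00j],[(-0.21+0j), -0.09+0.12j, (-0.09-0.12j), (-0.1+0j), -0.77+0.00j],[-0.17+0.00j, 0.55+0.00j, (0.55-0j), (0.19+0j), 0.61+0.00j]]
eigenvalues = [(-1.8+0j), (0.26+0.53j), (0.26-0.53j), (0.38+0j), (1.23+0j)]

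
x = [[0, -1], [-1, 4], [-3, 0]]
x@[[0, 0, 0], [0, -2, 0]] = [[0, 2, 0], [0, -8, 0], [0, 0, 0]]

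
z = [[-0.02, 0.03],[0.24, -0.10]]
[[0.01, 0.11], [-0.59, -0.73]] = z @ [[-3.24, -2.02], [-1.85, 2.46]]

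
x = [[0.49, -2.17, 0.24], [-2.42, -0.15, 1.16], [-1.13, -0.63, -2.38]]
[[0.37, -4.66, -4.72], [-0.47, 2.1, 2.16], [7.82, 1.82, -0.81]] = x@[[-1.02,-1.28,-0.90], [-0.69,1.79,2.00], [-2.62,-0.63,0.24]]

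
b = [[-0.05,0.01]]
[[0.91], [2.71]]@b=[[-0.05,0.01], [-0.14,0.03]]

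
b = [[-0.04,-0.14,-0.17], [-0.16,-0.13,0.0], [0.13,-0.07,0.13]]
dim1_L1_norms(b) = [0.35, 0.29, 0.33]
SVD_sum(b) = [[-0.12, -0.10, -0.12],[-0.1, -0.08, -0.10],[0.08, 0.06, 0.08]] + [[0.0, -0.02, 0.01], [0.01, -0.07, 0.04], [0.02, -0.12, 0.08]] + [[0.08, -0.02, -0.06], [-0.07, 0.02, 0.06], [0.03, -0.01, -0.02]]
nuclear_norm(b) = 0.60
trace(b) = -0.04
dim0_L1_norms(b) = [0.33, 0.34, 0.3]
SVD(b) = [[-0.69, 0.14, -0.71], [-0.57, 0.49, 0.66], [0.44, 0.86, -0.26]] @ diag([0.2853740316671979, 0.17067310674307576, 0.14398733515374137]) @ [[0.62, 0.49, 0.61], [0.16, -0.84, 0.51], [-0.77, 0.22, 0.6]]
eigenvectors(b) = [[(-0.21+0.57j), (-0.21-0.57j), 0.56+0.00j], [-0.07-0.36j, (-0.07+0.36j), (0.83+0j)], [(0.7+0j), 0.70-0.00j, (-0.04+0j)]]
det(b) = -0.01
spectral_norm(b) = 0.29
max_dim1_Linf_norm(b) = 0.17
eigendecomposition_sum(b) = [[(0.02+0.06j),-0.01-0.04j,(-0.07+0.03j)], [-0.03-0.03j,0.02+0.02j,(0.02-0.04j)], [0.06-0.04j,(-0.04+0.03j),(0.06+0.06j)]] + [[0.02-0.06j,(-0.01+0.04j),(-0.07-0.03j)], [(-0.03+0.03j),(0.02-0.02j),(0.02+0.04j)], [0.06+0.04j,-0.04-0.03j,(0.06-0.06j)]] + [[(-0.07-0j), -0.11-0.00j, -0.03+0.00j], [-0.11-0.00j, (-0.17-0j), -0.05+0.00j], [0.00+0.00j, (0.01+0j), -0j]]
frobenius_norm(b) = 0.36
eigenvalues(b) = [(0.1+0.14j), (0.1-0.14j), (-0.24+0j)]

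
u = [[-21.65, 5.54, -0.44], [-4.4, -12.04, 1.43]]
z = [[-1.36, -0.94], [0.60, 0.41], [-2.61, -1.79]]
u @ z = [[33.92, 23.41],[-4.97, -3.36]]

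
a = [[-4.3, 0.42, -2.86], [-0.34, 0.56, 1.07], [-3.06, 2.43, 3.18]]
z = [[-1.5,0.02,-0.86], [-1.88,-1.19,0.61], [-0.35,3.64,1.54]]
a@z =[[6.66, -11.0, -0.45], [-0.92, 3.22, 2.28], [-1.09, 8.62, 9.01]]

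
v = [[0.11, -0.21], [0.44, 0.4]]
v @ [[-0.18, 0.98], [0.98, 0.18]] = [[-0.23, 0.07], [0.31, 0.50]]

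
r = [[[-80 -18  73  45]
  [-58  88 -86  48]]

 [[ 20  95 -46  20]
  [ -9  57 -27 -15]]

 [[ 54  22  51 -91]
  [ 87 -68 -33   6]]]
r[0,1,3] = 48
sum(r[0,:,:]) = 12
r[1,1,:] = [-9, 57, -27, -15]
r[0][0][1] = -18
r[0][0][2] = 73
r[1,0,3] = 20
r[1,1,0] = -9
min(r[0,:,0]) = -80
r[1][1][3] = -15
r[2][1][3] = 6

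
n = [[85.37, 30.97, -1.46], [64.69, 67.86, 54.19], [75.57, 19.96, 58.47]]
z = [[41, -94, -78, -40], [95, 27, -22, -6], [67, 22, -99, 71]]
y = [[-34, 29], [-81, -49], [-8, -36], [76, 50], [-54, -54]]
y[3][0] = 76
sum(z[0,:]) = -171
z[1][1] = 27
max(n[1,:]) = 67.86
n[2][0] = 75.57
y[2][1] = -36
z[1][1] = 27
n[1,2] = 54.19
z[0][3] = -40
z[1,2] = -22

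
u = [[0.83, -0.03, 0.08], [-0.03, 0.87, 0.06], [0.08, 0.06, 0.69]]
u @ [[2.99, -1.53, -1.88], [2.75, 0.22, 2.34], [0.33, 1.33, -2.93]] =[[2.43, -1.17, -1.86], [2.32, 0.32, 1.92], [0.63, 0.81, -2.03]]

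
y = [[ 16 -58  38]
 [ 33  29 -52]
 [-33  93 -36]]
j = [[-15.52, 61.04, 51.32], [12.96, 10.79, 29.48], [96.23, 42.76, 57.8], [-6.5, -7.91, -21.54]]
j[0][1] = 61.04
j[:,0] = [-15.52, 12.96, 96.23, -6.5]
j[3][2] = -21.54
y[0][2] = 38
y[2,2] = -36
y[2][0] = -33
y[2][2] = -36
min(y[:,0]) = -33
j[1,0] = 12.96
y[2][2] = -36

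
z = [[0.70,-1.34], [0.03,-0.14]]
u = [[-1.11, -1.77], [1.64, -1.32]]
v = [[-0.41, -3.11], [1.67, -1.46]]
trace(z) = 0.56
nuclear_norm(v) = 5.13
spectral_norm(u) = 2.22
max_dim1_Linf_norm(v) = 3.11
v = u + z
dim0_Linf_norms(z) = [0.7, 1.34]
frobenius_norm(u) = 2.97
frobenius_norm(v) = 3.84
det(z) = -0.06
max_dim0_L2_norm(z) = 1.35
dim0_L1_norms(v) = [2.08, 4.57]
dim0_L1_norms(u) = [2.75, 3.09]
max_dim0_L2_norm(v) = 3.44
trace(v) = -1.87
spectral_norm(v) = 3.46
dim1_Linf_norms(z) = [1.34, 0.14]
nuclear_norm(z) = 1.56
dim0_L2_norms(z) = [0.7, 1.35]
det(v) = 5.79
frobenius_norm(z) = 1.52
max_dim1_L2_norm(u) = 2.11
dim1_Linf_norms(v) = [3.11, 1.67]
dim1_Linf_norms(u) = [1.77, 1.64]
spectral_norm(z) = 1.52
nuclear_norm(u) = 4.19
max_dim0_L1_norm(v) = 4.57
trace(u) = -2.43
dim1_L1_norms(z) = [2.04, 0.17]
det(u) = 4.37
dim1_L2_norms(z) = [1.51, 0.14]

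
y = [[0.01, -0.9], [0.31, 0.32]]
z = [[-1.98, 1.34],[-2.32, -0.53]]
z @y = [[0.4, 2.21], [-0.19, 1.92]]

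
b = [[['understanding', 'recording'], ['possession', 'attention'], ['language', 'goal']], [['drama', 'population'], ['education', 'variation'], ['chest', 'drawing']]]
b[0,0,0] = 'understanding'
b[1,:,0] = ['drama', 'education', 'chest']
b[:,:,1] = [['recording', 'attention', 'goal'], ['population', 'variation', 'drawing']]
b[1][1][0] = 'education'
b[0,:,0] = ['understanding', 'possession', 'language']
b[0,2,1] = 'goal'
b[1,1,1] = 'variation'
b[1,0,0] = 'drama'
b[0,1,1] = 'attention'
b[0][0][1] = 'recording'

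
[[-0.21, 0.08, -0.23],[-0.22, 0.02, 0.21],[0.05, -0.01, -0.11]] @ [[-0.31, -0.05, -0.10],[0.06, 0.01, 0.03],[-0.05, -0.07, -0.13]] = [[0.08, 0.03, 0.05], [0.06, -0.00, -0.00], [-0.01, 0.01, 0.01]]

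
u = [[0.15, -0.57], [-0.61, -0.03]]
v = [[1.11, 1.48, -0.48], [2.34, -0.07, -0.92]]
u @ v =[[-1.17, 0.26, 0.45],[-0.75, -0.90, 0.32]]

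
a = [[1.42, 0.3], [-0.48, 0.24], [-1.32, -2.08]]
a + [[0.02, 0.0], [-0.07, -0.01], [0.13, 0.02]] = [[1.44, 0.30], [-0.55, 0.23], [-1.19, -2.06]]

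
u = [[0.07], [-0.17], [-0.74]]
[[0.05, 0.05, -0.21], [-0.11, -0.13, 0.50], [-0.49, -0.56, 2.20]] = u @ [[0.66,0.76,-2.97]]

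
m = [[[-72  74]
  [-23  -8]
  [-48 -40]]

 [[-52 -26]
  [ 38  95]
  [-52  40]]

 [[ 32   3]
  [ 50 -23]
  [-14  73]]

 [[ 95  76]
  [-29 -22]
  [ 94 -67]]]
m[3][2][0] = 94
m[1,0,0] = -52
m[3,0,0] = 95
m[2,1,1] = -23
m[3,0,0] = 95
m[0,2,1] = -40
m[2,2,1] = 73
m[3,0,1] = 76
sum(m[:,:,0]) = 19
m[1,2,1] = 40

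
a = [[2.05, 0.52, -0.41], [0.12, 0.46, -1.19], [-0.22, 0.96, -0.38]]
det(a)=2.055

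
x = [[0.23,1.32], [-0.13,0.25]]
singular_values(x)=[1.36, 0.17]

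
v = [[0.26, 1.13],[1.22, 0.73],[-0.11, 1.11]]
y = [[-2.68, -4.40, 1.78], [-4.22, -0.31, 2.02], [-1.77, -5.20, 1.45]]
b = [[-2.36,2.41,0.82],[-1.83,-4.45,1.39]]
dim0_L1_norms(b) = [4.19, 6.86, 2.21]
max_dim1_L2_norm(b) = 5.01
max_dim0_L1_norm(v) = 2.97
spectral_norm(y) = 8.34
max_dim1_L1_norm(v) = 1.95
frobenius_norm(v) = 2.15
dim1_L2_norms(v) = [1.16, 1.42, 1.12]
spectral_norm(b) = 5.19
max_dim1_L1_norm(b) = 7.67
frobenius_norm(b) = 6.09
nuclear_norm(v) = 2.90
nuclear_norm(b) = 8.38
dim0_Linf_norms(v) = [1.22, 1.13]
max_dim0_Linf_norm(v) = 1.22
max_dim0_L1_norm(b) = 6.86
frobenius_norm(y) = 9.16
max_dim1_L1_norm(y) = 8.86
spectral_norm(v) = 1.90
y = v @ b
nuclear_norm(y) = 12.14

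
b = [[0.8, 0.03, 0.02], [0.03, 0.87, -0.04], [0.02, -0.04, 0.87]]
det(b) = 0.60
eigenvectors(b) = [[-0.83, 0.55, -0.07], [0.42, 0.54, -0.73], [0.36, 0.64, 0.68]]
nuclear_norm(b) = 2.54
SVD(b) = [[-0.07, 0.55, -0.83], [-0.73, 0.54, 0.42], [0.68, 0.64, 0.36]] @ diag([0.9105262968572421, 0.8531398990712262, 0.7763338040715314]) @ [[-0.07,-0.73,0.68], [0.55,0.54,0.64], [-0.83,0.42,0.36]]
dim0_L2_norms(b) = [0.8, 0.87, 0.87]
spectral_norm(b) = 0.91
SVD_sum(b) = [[0.01,0.05,-0.05],  [0.05,0.48,-0.45],  [-0.05,-0.45,0.42]] + [[0.25, 0.25, 0.30], [0.25, 0.25, 0.3], [0.30, 0.3, 0.35]] + [[0.54, -0.27, -0.23], [-0.27, 0.14, 0.12], [-0.23, 0.12, 0.10]]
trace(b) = 2.54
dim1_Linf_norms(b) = [0.8, 0.87, 0.87]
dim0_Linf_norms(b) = [0.8, 0.87, 0.87]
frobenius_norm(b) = 1.47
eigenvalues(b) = [0.78, 0.85, 0.91]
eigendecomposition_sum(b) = [[0.54, -0.27, -0.23], [-0.27, 0.14, 0.12], [-0.23, 0.12, 0.10]] + [[0.25,  0.25,  0.30], [0.25,  0.25,  0.30], [0.30,  0.30,  0.35]] + [[0.01, 0.05, -0.05], [0.05, 0.48, -0.45], [-0.05, -0.45, 0.42]]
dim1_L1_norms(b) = [0.85, 0.94, 0.93]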